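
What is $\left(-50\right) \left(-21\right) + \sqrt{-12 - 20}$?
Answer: $1050 + 4 i \sqrt{2} \approx 1050.0 + 5.6569 i$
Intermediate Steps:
$\left(-50\right) \left(-21\right) + \sqrt{-12 - 20} = 1050 + \sqrt{-32} = 1050 + 4 i \sqrt{2}$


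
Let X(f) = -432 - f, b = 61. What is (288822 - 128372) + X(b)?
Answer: 159957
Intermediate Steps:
(288822 - 128372) + X(b) = (288822 - 128372) + (-432 - 1*61) = 160450 + (-432 - 61) = 160450 - 493 = 159957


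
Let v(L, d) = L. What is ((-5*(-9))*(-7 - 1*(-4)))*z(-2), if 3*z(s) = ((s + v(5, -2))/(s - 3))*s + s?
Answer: 36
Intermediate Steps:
z(s) = s/3 + s*(5 + s)/(3*(-3 + s)) (z(s) = (((s + 5)/(s - 3))*s + s)/3 = (((5 + s)/(-3 + s))*s + s)/3 = (s*(5 + s)/(-3 + s) + s)/3 = (s + s*(5 + s)/(-3 + s))/3 = s/3 + s*(5 + s)/(3*(-3 + s)))
((-5*(-9))*(-7 - 1*(-4)))*z(-2) = ((-5*(-9))*(-7 - 1*(-4)))*((⅔)*(-2)*(1 - 2)/(-3 - 2)) = (45*(-7 + 4))*((⅔)*(-2)*(-1)/(-5)) = (45*(-3))*((⅔)*(-2)*(-⅕)*(-1)) = -135*(-4/15) = 36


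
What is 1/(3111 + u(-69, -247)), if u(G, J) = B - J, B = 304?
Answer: 1/3662 ≈ 0.00027307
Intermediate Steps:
u(G, J) = 304 - J
1/(3111 + u(-69, -247)) = 1/(3111 + (304 - 1*(-247))) = 1/(3111 + (304 + 247)) = 1/(3111 + 551) = 1/3662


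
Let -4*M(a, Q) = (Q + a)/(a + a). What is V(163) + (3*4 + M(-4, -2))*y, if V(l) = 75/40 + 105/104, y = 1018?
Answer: 1250913/104 ≈ 12028.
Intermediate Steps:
M(a, Q) = -(Q + a)/(8*a) (M(a, Q) = -(Q + a)/(4*(a + a)) = -(Q + a)/(4*(2*a)) = -(Q + a)*1/(2*a)/4 = -(Q + a)/(8*a))
V(l) = 75/26 (V(l) = 75*(1/40) + 105*(1/104) = 15/8 + 105/104 = 75/26)
V(163) + (3*4 + M(-4, -2))*y = 75/26 + (3*4 + (⅛)*(-1*(-2) - 1*(-4))/(-4))*1018 = 75/26 + (12 + (⅛)*(-¼)*(2 + 4))*1018 = 75/26 + (12 + (⅛)*(-¼)*6)*1018 = 75/26 + (12 - 3/16)*1018 = 75/26 + (189/16)*1018 = 75/26 + 96201/8 = 1250913/104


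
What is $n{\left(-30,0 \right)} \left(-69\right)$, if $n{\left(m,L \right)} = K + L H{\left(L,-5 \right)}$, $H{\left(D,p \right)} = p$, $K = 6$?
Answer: $-414$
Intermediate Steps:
$n{\left(m,L \right)} = 6 - 5 L$ ($n{\left(m,L \right)} = 6 + L \left(-5\right) = 6 - 5 L$)
$n{\left(-30,0 \right)} \left(-69\right) = \left(6 - 0\right) \left(-69\right) = \left(6 + 0\right) \left(-69\right) = 6 \left(-69\right) = -414$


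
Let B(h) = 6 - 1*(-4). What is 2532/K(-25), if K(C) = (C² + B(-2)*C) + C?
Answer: 1266/175 ≈ 7.2343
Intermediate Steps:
B(h) = 10 (B(h) = 6 + 4 = 10)
K(C) = C² + 11*C (K(C) = (C² + 10*C) + C = C² + 11*C)
2532/K(-25) = 2532/((-25*(11 - 25))) = 2532/((-25*(-14))) = 2532/350 = 2532*(1/350) = 1266/175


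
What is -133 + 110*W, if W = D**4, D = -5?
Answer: 68617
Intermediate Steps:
W = 625 (W = (-5)**4 = 625)
-133 + 110*W = -133 + 110*625 = -133 + 68750 = 68617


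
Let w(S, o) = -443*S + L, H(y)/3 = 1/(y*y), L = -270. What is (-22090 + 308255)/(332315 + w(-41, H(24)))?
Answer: 286165/350208 ≈ 0.81713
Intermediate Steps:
H(y) = 3/y² (H(y) = 3/((y*y)) = 3/(y²) = 3/y²)
w(S, o) = -270 - 443*S (w(S, o) = -443*S - 270 = -270 - 443*S)
(-22090 + 308255)/(332315 + w(-41, H(24))) = (-22090 + 308255)/(332315 + (-270 - 443*(-41))) = 286165/(332315 + (-270 + 18163)) = 286165/(332315 + 17893) = 286165/350208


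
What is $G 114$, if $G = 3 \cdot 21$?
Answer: $7182$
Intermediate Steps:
$G = 63$
$G 114 = 63 \cdot 114 = 7182$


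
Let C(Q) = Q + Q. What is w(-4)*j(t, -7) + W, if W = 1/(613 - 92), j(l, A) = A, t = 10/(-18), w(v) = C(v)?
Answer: 29177/521 ≈ 56.002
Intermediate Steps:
C(Q) = 2*Q
w(v) = 2*v
t = -5/9 (t = 10*(-1/18) = -5/9 ≈ -0.55556)
W = 1/521 ≈ 0.0019194
w(-4)*j(t, -7) + W = (2*(-4))*(-7) + 1/521 = -8*(-7) + 1/521 = 56 + 1/521 = 29177/521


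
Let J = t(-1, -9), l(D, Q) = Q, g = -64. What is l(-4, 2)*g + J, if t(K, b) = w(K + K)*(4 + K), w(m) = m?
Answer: -134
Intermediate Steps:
t(K, b) = 2*K*(4 + K) (t(K, b) = (K + K)*(4 + K) = (2*K)*(4 + K) = 2*K*(4 + K))
J = -6 (J = 2*(-1)*(4 - 1) = 2*(-1)*3 = -6)
l(-4, 2)*g + J = 2*(-64) - 6 = -128 - 6 = -134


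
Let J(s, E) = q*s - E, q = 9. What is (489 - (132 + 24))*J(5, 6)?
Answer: 12987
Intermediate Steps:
J(s, E) = -E + 9*s (J(s, E) = 9*s - E = -E + 9*s)
(489 - (132 + 24))*J(5, 6) = (489 - (132 + 24))*(-1*6 + 9*5) = (489 - 1*156)*(-6 + 45) = (489 - 156)*39 = 333*39 = 12987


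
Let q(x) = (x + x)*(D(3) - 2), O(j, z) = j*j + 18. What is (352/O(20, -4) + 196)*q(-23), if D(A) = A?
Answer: -172040/19 ≈ -9054.7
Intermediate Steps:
O(j, z) = 18 + j² (O(j, z) = j² + 18 = 18 + j²)
q(x) = 2*x (q(x) = (x + x)*(3 - 2) = (2*x)*1 = 2*x)
(352/O(20, -4) + 196)*q(-23) = (352/(18 + 20²) + 196)*(2*(-23)) = (352/(18 + 400) + 196)*(-46) = (352/418 + 196)*(-46) = (352*(1/418) + 196)*(-46) = (16/19 + 196)*(-46) = (3740/19)*(-46) = -172040/19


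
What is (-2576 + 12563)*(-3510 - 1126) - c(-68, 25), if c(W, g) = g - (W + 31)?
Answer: -46299794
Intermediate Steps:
c(W, g) = -31 + g - W (c(W, g) = g - (31 + W) = g + (-31 - W) = -31 + g - W)
(-2576 + 12563)*(-3510 - 1126) - c(-68, 25) = (-2576 + 12563)*(-3510 - 1126) - (-31 + 25 - 1*(-68)) = 9987*(-4636) - (-31 + 25 + 68) = -46299732 - 1*62 = -46299732 - 62 = -46299794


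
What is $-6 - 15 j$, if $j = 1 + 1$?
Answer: $-36$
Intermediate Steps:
$j = 2$
$-6 - 15 j = -6 - 30 = -36$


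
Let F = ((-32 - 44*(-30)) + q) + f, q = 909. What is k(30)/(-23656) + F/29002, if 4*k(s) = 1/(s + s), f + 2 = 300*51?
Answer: 49663391899/82328557440 ≈ 0.60323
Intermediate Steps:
f = 15298 (f = -2 + 300*51 = -2 + 15300 = 15298)
k(s) = 1/(8*s) (k(s) = 1/(4*(s + s)) = 1/(4*((2*s))) = (1/(2*s))/4 = 1/(8*s))
F = 17495 (F = ((-32 - 44*(-30)) + 909) + 15298 = ((-32 + 1320) + 909) + 15298 = (1288 + 909) + 15298 = 2197 + 15298 = 17495)
k(30)/(-23656) + F/29002 = ((⅛)/30)/(-23656) + 17495/29002 = ((⅛)*(1/30))*(-1/23656) + 17495*(1/29002) = (1/240)*(-1/23656) + 17495/29002 = -1/5677440 + 17495/29002 = 49663391899/82328557440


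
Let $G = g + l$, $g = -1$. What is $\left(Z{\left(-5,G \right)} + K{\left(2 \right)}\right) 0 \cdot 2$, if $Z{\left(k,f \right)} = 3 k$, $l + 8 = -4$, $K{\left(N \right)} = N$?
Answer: $0$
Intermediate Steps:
$l = -12$ ($l = -8 - 4 = -12$)
$G = -13$ ($G = -1 - 12 = -13$)
$\left(Z{\left(-5,G \right)} + K{\left(2 \right)}\right) 0 \cdot 2 = \left(3 \left(-5\right) + 2\right) 0 \cdot 2 = \left(-15 + 2\right) 0 = \left(-13\right) 0 = 0$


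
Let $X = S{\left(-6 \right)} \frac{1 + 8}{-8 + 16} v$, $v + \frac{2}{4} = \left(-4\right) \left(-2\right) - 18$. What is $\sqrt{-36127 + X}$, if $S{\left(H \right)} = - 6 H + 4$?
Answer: $\frac{i \sqrt{146398}}{2} \approx 191.31 i$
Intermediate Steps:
$S{\left(H \right)} = 4 - 6 H$
$v = - \frac{21}{2}$ ($v = - \frac{1}{2} - 10 = - \frac{21}{2} \approx -10.5$)
$X = - \frac{945}{2}$ ($X = \left(4 - -36\right) \frac{1 + 8}{-8 + 16} \left(- \frac{21}{2}\right) = \left(4 + 36\right) \frac{9}{8} \left(- \frac{21}{2}\right) = 40 \cdot 9 \cdot \frac{1}{8} \left(- \frac{21}{2}\right) = 40 \cdot \frac{9}{8} \left(- \frac{21}{2}\right) = 45 \left(- \frac{21}{2}\right) = - \frac{945}{2} \approx -472.5$)
$\sqrt{-36127 + X} = \sqrt{-36127 - \frac{945}{2}} = \sqrt{- \frac{73199}{2}} = \frac{i \sqrt{146398}}{2}$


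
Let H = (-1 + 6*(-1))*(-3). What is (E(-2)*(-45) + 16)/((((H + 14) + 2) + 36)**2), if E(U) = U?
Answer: 106/5329 ≈ 0.019891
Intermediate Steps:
H = 21 (H = (-1 - 6)*(-3) = -7*(-3) = 21)
(E(-2)*(-45) + 16)/((((H + 14) + 2) + 36)**2) = (-2*(-45) + 16)/((((21 + 14) + 2) + 36)**2) = (90 + 16)/(((35 + 2) + 36)**2) = 106/((37 + 36)**2) = 106/(73**2) = 106/5329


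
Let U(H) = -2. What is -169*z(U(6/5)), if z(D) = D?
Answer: 338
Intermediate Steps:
-169*z(U(6/5)) = -169*(-2) = 338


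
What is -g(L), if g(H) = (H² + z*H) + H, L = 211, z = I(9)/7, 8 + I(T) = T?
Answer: -313335/7 ≈ -44762.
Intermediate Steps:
I(T) = -8 + T
z = ⅐ (z = (-8 + 9)/7 = 1*(⅐) = ⅐ ≈ 0.14286)
g(H) = H² + 8*H/7 (g(H) = (H² + H/7) + H = H² + 8*H/7)
-g(L) = -211*(8 + 7*211)/7 = -211*(8 + 1477)/7 = -211*1485/7 = -1*313335/7 = -313335/7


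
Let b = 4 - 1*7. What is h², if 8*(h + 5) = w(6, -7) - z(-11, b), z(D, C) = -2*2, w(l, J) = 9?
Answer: 729/64 ≈ 11.391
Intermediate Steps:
b = -3 (b = 4 - 7 = -3)
z(D, C) = -4
h = -27/8 (h = -5 + (9 - 1*(-4))/8 = -5 + (9 + 4)/8 = -5 + (⅛)*13 = -5 + 13/8 = -27/8 ≈ -3.3750)
h² = (-27/8)² = 729/64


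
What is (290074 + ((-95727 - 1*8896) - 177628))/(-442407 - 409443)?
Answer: -7823/851850 ≈ -0.0091835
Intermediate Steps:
(290074 + ((-95727 - 1*8896) - 177628))/(-442407 - 409443) = (290074 + ((-95727 - 8896) - 177628))/(-851850) = (290074 + (-104623 - 177628))*(-1/851850) = (290074 - 282251)*(-1/851850) = 7823*(-1/851850) = -7823/851850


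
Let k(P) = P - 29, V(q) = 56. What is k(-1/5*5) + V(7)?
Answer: 26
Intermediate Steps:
k(P) = -29 + P
k(-1/5*5) + V(7) = (-29 - 1/5*5) + 56 = (-29 - 1*⅕*5) + 56 = (-29 - ⅕*5) + 56 = (-29 - 1) + 56 = -30 + 56 = 26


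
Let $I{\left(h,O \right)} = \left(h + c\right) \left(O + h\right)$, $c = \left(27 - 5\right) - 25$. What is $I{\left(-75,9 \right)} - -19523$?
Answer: $24671$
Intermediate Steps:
$c = -3$ ($c = 22 - 25 = -3$)
$I{\left(h,O \right)} = \left(-3 + h\right) \left(O + h\right)$ ($I{\left(h,O \right)} = \left(h - 3\right) \left(O + h\right) = \left(-3 + h\right) \left(O + h\right)$)
$I{\left(-75,9 \right)} - -19523 = \left(\left(-75\right)^{2} - 27 - -225 + 9 \left(-75\right)\right) - -19523 = \left(5625 - 27 + 225 - 675\right) + 19523 = 5148 + 19523 = 24671$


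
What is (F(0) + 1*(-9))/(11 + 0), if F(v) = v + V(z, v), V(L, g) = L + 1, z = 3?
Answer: -5/11 ≈ -0.45455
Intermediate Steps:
V(L, g) = 1 + L
F(v) = 4 + v (F(v) = v + (1 + 3) = v + 4 = 4 + v)
(F(0) + 1*(-9))/(11 + 0) = ((4 + 0) + 1*(-9))/(11 + 0) = (4 - 9)/11 = (1/11)*(-5) = -5/11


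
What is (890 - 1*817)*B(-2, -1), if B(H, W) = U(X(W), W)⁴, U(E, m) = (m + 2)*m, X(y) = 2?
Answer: 73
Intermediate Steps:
U(E, m) = m*(2 + m) (U(E, m) = (2 + m)*m = m*(2 + m))
B(H, W) = W⁴*(2 + W)⁴ (B(H, W) = (W*(2 + W))⁴ = W⁴*(2 + W)⁴)
(890 - 1*817)*B(-2, -1) = (890 - 1*817)*((-1)⁴*(2 - 1)⁴) = (890 - 817)*(1*1⁴) = 73*(1*1) = 73*1 = 73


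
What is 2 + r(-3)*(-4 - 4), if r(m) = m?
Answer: 26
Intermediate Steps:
2 + r(-3)*(-4 - 4) = 2 - 3*(-4 - 4) = 2 - 3*(-8) = 2 + 24 = 26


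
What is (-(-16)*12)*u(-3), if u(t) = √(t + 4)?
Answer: 192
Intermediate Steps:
u(t) = √(4 + t)
(-(-16)*12)*u(-3) = (-(-16)*12)*√(4 - 3) = (-16*(-12))*√1 = 192*1 = 192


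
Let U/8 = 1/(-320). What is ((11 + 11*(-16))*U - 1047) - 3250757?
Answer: -26014399/8 ≈ -3.2518e+6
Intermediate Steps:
U = -1/40 (U = 8/(-320) = 8*(-1/320) = -1/40 ≈ -0.025000)
((11 + 11*(-16))*U - 1047) - 3250757 = ((11 + 11*(-16))*(-1/40) - 1047) - 3250757 = ((11 - 176)*(-1/40) - 1047) - 3250757 = (-165*(-1/40) - 1047) - 3250757 = (33/8 - 1047) - 3250757 = -8343/8 - 3250757 = -26014399/8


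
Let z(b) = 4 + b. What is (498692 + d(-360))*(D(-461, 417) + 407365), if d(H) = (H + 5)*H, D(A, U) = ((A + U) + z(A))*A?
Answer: 399906132392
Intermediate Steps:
D(A, U) = A*(4 + U + 2*A) (D(A, U) = ((A + U) + (4 + A))*A = (4 + U + 2*A)*A = A*(4 + U + 2*A))
d(H) = H*(5 + H) (d(H) = (5 + H)*H = H*(5 + H))
(498692 + d(-360))*(D(-461, 417) + 407365) = (498692 - 360*(5 - 360))*(-461*(4 + 417 + 2*(-461)) + 407365) = (498692 - 360*(-355))*(-461*(4 + 417 - 922) + 407365) = (498692 + 127800)*(-461*(-501) + 407365) = 626492*(230961 + 407365) = 626492*638326 = 399906132392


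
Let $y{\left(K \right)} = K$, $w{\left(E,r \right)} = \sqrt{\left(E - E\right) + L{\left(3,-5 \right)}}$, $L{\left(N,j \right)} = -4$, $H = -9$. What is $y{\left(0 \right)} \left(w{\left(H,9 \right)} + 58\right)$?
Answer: $0$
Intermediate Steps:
$w{\left(E,r \right)} = 2 i$ ($w{\left(E,r \right)} = \sqrt{\left(E - E\right) - 4} = \sqrt{0 - 4} = \sqrt{-4} = 2 i$)
$y{\left(0 \right)} \left(w{\left(H,9 \right)} + 58\right) = 0 \left(2 i + 58\right) = 0 \left(58 + 2 i\right) = 0$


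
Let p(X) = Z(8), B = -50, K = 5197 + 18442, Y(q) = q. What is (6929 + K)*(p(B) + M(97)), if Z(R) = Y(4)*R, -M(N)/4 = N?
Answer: -10882208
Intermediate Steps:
M(N) = -4*N
Z(R) = 4*R
K = 23639
p(X) = 32 (p(X) = 4*8 = 32)
(6929 + K)*(p(B) + M(97)) = (6929 + 23639)*(32 - 4*97) = 30568*(32 - 388) = 30568*(-356) = -10882208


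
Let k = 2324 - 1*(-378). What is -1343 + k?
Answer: 1359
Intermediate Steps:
k = 2702 (k = 2324 + 378 = 2702)
-1343 + k = -1343 + 2702 = 1359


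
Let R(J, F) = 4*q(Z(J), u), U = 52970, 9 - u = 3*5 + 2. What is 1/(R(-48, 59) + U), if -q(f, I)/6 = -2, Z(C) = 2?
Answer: 1/53018 ≈ 1.8862e-5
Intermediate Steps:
u = -8 (u = 9 - (3*5 + 2) = 9 - (15 + 2) = 9 - 1*17 = 9 - 17 = -8)
q(f, I) = 12 (q(f, I) = -6*(-2) = 12)
R(J, F) = 48 (R(J, F) = 4*12 = 48)
1/(R(-48, 59) + U) = 1/(48 + 52970) = 1/53018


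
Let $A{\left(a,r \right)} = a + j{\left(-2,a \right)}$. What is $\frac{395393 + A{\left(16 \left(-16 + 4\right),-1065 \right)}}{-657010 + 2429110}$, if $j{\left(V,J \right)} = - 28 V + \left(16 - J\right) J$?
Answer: $\frac{355321}{1772100} \approx 0.20051$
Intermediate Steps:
$j{\left(V,J \right)} = - 28 V + J \left(16 - J\right)$
$A{\left(a,r \right)} = 56 - a^{2} + 17 a$ ($A{\left(a,r \right)} = a - \left(-56 + a^{2} - 16 a\right) = a + \left(- a^{2} + 56 + 16 a\right) = a + \left(56 - a^{2} + 16 a\right) = 56 - a^{2} + 17 a$)
$\frac{395393 + A{\left(16 \left(-16 + 4\right),-1065 \right)}}{-657010 + 2429110} = \frac{395393 + \left(56 - \left(16 \left(-16 + 4\right)\right)^{2} + 17 \cdot 16 \left(-16 + 4\right)\right)}{-657010 + 2429110} = \frac{395393 + \left(56 - \left(16 \left(-12\right)\right)^{2} + 17 \cdot 16 \left(-12\right)\right)}{1772100} = \left(395393 + \left(56 - \left(-192\right)^{2} + 17 \left(-192\right)\right)\right) \frac{1}{1772100} = \left(395393 - 40072\right) \frac{1}{1772100} = 355321 \cdot \frac{1}{1772100} = \frac{355321}{1772100}$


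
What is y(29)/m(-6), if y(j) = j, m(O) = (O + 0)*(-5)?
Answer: 29/30 ≈ 0.96667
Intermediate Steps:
m(O) = -5*O (m(O) = O*(-5) = -5*O)
y(29)/m(-6) = 29/((-5*(-6))) = 29/30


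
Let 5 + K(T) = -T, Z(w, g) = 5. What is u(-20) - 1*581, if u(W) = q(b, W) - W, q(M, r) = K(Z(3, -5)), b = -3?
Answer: -571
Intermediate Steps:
K(T) = -5 - T
q(M, r) = -10 (q(M, r) = -5 - 1*5 = -5 - 5 = -10)
u(W) = -10 - W
u(-20) - 1*581 = (-10 - 1*(-20)) - 1*581 = (-10 + 20) - 581 = 10 - 581 = -571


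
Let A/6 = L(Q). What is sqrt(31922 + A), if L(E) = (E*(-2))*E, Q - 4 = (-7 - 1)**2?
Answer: I*sqrt(23566) ≈ 153.51*I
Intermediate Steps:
Q = 68 (Q = 4 + (-7 - 1)**2 = 4 + (-8)**2 = 4 + 64 = 68)
L(E) = -2*E**2 (L(E) = (-2*E)*E = -2*E**2)
A = -55488 (A = 6*(-2*68**2) = 6*(-2*4624) = 6*(-9248) = -55488)
sqrt(31922 + A) = sqrt(31922 - 55488) = sqrt(-23566) = I*sqrt(23566)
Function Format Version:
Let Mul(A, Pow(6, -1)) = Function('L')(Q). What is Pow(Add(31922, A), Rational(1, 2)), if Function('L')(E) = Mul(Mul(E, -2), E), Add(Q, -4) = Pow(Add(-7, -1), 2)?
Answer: Mul(I, Pow(23566, Rational(1, 2))) ≈ Mul(153.51, I)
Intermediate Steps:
Q = 68 (Q = Add(4, Pow(Add(-7, -1), 2)) = Add(4, Pow(-8, 2)) = Add(4, 64) = 68)
Function('L')(E) = Mul(-2, Pow(E, 2)) (Function('L')(E) = Mul(Mul(-2, E), E) = Mul(-2, Pow(E, 2)))
A = -55488 (A = Mul(6, Mul(-2, Pow(68, 2))) = Mul(6, Mul(-2, 4624)) = Mul(6, -9248) = -55488)
Pow(Add(31922, A), Rational(1, 2)) = Pow(Add(31922, -55488), Rational(1, 2)) = Pow(-23566, Rational(1, 2)) = Mul(I, Pow(23566, Rational(1, 2)))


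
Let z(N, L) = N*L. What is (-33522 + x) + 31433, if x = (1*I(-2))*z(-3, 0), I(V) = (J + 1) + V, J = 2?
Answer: -2089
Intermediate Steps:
I(V) = 3 + V (I(V) = (2 + 1) + V = 3 + V)
z(N, L) = L*N
x = 0 (x = (1*(3 - 2))*(0*(-3)) = (1*1)*0 = 1*0 = 0)
(-33522 + x) + 31433 = (-33522 + 0) + 31433 = -33522 + 31433 = -2089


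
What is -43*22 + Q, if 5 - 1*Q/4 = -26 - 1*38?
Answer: -670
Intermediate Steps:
Q = 276 (Q = 20 - 4*(-26 - 1*38) = 20 - 4*(-26 - 38) = 20 - 4*(-64) = 20 + 256 = 276)
-43*22 + Q = -43*22 + 276 = -946 + 276 = -670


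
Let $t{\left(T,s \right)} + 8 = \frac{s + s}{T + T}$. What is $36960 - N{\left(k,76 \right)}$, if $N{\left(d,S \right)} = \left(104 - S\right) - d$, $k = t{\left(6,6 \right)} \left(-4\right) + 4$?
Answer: $36964$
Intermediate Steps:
$t{\left(T,s \right)} = -8 + \frac{s}{T}$ ($t{\left(T,s \right)} = -8 + \frac{s + s}{T + T} = -8 + \frac{2 s}{2 T} = -8 + 2 s \frac{1}{2 T} = -8 + \frac{s}{T}$)
$k = 32$ ($k = \left(-8 + \frac{6}{6}\right) \left(-4\right) + 4 = \left(-8 + 6 \cdot \frac{1}{6}\right) \left(-4\right) + 4 = \left(-8 + 1\right) \left(-4\right) + 4 = \left(-7\right) \left(-4\right) + 4 = 28 + 4 = 32$)
$N{\left(d,S \right)} = 104 - S - d$
$36960 - N{\left(k,76 \right)} = 36960 - \left(104 - 76 - 32\right) = 36960 - -4 = 36960 + 4 = 36964$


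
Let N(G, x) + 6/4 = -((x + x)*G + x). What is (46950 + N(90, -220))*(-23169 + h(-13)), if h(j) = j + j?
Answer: -4025190715/2 ≈ -2.0126e+9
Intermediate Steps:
N(G, x) = -3/2 - x - 2*G*x (N(G, x) = -3/2 - ((x + x)*G + x) = -3/2 - ((2*x)*G + x) = -3/2 - (2*G*x + x) = -3/2 - (x + 2*G*x) = -3/2 + (-x - 2*G*x) = -3/2 - x - 2*G*x)
h(j) = 2*j
(46950 + N(90, -220))*(-23169 + h(-13)) = (46950 + (-3/2 - 1*(-220) - 2*90*(-220)))*(-23169 + 2*(-13)) = (46950 + (-3/2 + 220 + 39600))*(-23169 - 26) = (46950 + 79637/2)*(-23195) = (173537/2)*(-23195) = -4025190715/2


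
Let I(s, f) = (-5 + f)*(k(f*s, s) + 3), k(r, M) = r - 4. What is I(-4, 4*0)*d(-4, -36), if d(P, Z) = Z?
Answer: -180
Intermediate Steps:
k(r, M) = -4 + r
I(s, f) = (-1 + f*s)*(-5 + f) (I(s, f) = (-5 + f)*((-4 + f*s) + 3) = (-5 + f)*(-1 + f*s) = (-1 + f*s)*(-5 + f))
I(-4, 4*0)*d(-4, -36) = (5 - 4*0 - 4*(4*0)² - 5*4*0*(-4))*(-36) = (5 - 1*0 - 4*0² - 5*0*(-4))*(-36) = (5 + 0 - 4*0 + 0)*(-36) = (5 + 0 + 0 + 0)*(-36) = 5*(-36) = -180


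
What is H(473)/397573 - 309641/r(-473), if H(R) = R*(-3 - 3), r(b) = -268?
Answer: 11191285519/9686324 ≈ 1155.4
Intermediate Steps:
H(R) = -6*R (H(R) = R*(-6) = -6*R)
H(473)/397573 - 309641/r(-473) = -6*473/397573 - 309641/(-268) = -2838*1/397573 - 309641*(-1/268) = -258/36143 + 309641/268 = 11191285519/9686324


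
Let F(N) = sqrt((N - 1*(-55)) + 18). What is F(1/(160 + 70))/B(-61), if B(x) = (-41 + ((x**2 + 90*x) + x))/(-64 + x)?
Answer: 25*sqrt(3861930)/86066 ≈ 0.57084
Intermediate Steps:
F(N) = sqrt(73 + N) (F(N) = sqrt((N + 55) + 18) = sqrt((55 + N) + 18) = sqrt(73 + N))
B(x) = (-41 + x**2 + 91*x)/(-64 + x) (B(x) = (-41 + (x**2 + 91*x))/(-64 + x) = (-41 + x**2 + 91*x)/(-64 + x))
F(1/(160 + 70))/B(-61) = sqrt(73 + 1/(160 + 70))/(((-41 + (-61)**2 + 91*(-61))/(-64 - 61))) = sqrt(73 + 1/230)/(((-41 + 3721 - 5551)/(-125))) = sqrt(73 + 1/230)/((-1/125*(-1871))) = sqrt(16791/230)/(1871/125) = (sqrt(3861930)/230)*(125/1871) = 25*sqrt(3861930)/86066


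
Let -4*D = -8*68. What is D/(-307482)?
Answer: -68/153741 ≈ -0.00044230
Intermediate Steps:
D = 136 (D = -(-2)*68 = -1/4*(-544) = 136)
D/(-307482) = 136/(-307482) = 136*(-1/307482) = -68/153741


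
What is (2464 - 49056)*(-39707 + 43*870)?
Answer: 107021824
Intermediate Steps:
(2464 - 49056)*(-39707 + 43*870) = -46592*(-39707 + 37410) = -46592*(-2297) = 107021824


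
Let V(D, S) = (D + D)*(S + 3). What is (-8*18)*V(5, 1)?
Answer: -5760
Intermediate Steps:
V(D, S) = 2*D*(3 + S) (V(D, S) = (2*D)*(3 + S) = 2*D*(3 + S))
(-8*18)*V(5, 1) = (-8*18)*(2*5*(3 + 1)) = -288*5*4 = -144*40 = -5760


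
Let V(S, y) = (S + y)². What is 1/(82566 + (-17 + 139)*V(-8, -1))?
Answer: 1/92448 ≈ 1.0817e-5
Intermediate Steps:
1/(82566 + (-17 + 139)*V(-8, -1)) = 1/(82566 + (-17 + 139)*(-8 - 1)²) = 1/(82566 + 122*(-9)²) = 1/(82566 + 122*81) = 1/(82566 + 9882) = 1/92448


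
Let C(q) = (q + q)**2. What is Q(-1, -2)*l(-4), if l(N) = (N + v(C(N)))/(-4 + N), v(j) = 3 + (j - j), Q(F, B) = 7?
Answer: 7/8 ≈ 0.87500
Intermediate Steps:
C(q) = 4*q**2 (C(q) = (2*q)**2 = 4*q**2)
v(j) = 3 (v(j) = 3 + 0 = 3)
l(N) = (3 + N)/(-4 + N) (l(N) = (N + 3)/(-4 + N) = (3 + N)/(-4 + N))
Q(-1, -2)*l(-4) = 7*((3 - 4)/(-4 - 4)) = 7*(-1/(-8)) = 7*(-1/8*(-1)) = 7*(1/8) = 7/8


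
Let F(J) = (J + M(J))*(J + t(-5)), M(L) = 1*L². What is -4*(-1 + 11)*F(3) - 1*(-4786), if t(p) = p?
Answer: 5746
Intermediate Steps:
M(L) = L²
F(J) = (-5 + J)*(J + J²) (F(J) = (J + J²)*(J - 5) = (J + J²)*(-5 + J) = (-5 + J)*(J + J²))
-4*(-1 + 11)*F(3) - 1*(-4786) = -4*(-1 + 11)*3*(-5 + 3² - 4*3) - 1*(-4786) = -40*3*(-5 + 9 - 12) + 4786 = -40*3*(-8) + 4786 = -40*(-24) + 4786 = -4*(-240) + 4786 = 960 + 4786 = 5746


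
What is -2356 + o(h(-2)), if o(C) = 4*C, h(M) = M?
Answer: -2364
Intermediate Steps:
-2356 + o(h(-2)) = -2356 + 4*(-2) = -2356 - 8 = -2364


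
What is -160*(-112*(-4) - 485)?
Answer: 5920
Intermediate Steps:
-160*(-112*(-4) - 485) = -160*(448 - 485) = -160*(-37) = 5920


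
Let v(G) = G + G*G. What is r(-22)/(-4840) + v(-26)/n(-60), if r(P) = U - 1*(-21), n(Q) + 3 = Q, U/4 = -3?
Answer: -3146567/304920 ≈ -10.319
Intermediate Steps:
U = -12 (U = 4*(-3) = -12)
n(Q) = -3 + Q
r(P) = 9 (r(P) = -12 - 1*(-21) = -12 + 21 = 9)
v(G) = G + G²
r(-22)/(-4840) + v(-26)/n(-60) = 9/(-4840) + (-26*(1 - 26))/(-3 - 60) = 9*(-1/4840) - 26*(-25)/(-63) = -9/4840 + 650*(-1/63) = -9/4840 - 650/63 = -3146567/304920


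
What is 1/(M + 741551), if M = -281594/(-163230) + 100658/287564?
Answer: 11734767930/8701953244935019 ≈ 1.3485e-6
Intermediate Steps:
M = 24351675589/11734767930 (M = -281594*(-1/163230) + 100658*(1/287564) = 140797/81615 + 50329/143782 = 24351675589/11734767930 ≈ 2.0752)
1/(M + 741551) = 1/(24351675589/11734767930 + 741551) = 1/(8701953244935019/11734767930) = 11734767930/8701953244935019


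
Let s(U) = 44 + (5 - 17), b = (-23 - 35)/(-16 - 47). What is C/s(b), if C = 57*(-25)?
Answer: -1425/32 ≈ -44.531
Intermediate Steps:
b = 58/63 (b = -58/(-63) = -58*(-1/63) = 58/63 ≈ 0.92064)
s(U) = 32 (s(U) = 44 - 12 = 32)
C = -1425
C/s(b) = -1425/32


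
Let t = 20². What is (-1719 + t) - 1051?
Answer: -2370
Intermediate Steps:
t = 400
(-1719 + t) - 1051 = (-1719 + 400) - 1051 = -1319 - 1051 = -2370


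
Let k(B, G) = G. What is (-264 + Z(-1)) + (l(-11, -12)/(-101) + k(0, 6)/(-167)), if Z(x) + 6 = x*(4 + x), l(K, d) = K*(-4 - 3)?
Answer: -4618156/16867 ≈ -273.80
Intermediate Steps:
l(K, d) = -7*K (l(K, d) = K*(-7) = -7*K)
Z(x) = -6 + x*(4 + x)
(-264 + Z(-1)) + (l(-11, -12)/(-101) + k(0, 6)/(-167)) = (-264 + (-6 + (-1)² + 4*(-1))) + (-7*(-11)/(-101) + 6/(-167)) = (-264 + (-6 + 1 - 4)) + (77*(-1/101) + 6*(-1/167)) = (-264 - 9) + (-77/101 - 6/167) = -273 - 13465/16867 = -4618156/16867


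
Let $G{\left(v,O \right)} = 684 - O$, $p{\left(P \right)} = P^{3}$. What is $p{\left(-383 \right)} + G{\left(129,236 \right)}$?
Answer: $-56181439$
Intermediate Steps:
$p{\left(-383 \right)} + G{\left(129,236 \right)} = \left(-383\right)^{3} + \left(684 - 236\right) = -56181887 + \left(684 - 236\right) = -56181887 + 448 = -56181439$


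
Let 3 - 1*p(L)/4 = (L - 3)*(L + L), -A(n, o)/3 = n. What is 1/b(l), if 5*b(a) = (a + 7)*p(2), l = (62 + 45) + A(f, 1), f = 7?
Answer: 5/2604 ≈ 0.0019201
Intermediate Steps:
A(n, o) = -3*n
p(L) = 12 - 8*L*(-3 + L) (p(L) = 12 - 4*(L - 3)*(L + L) = 12 - 4*(-3 + L)*2*L = 12 - 8*L*(-3 + L))
l = 86 (l = (62 + 45) - 3*7 = 107 - 21 = 86)
b(a) = 196/5 + 28*a/5 (b(a) = ((a + 7)*(12 - 8*2² + 24*2))/5 = ((7 + a)*(12 - 8*4 + 48))/5 = ((7 + a)*(12 - 32 + 48))/5 = ((7 + a)*28)/5 = (196 + 28*a)/5 = 196/5 + 28*a/5)
1/b(l) = 1/(196/5 + (28/5)*86) = 1/(196/5 + 2408/5) = 1/(2604/5) = 5/2604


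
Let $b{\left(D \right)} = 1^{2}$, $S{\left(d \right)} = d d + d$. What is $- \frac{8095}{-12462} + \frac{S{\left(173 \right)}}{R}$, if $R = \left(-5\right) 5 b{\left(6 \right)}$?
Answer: $- \frac{374928749}{311550} \approx -1203.4$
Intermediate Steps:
$S{\left(d \right)} = d + d^{2}$ ($S{\left(d \right)} = d^{2} + d = d + d^{2}$)
$b{\left(D \right)} = 1$
$R = -25$ ($R = \left(-5\right) 5 \cdot 1 = \left(-25\right) 1 = -25$)
$- \frac{8095}{-12462} + \frac{S{\left(173 \right)}}{R} = - \frac{8095}{-12462} + \frac{173 \left(1 + 173\right)}{-25} = \left(-8095\right) \left(- \frac{1}{12462}\right) + 173 \cdot 174 \left(- \frac{1}{25}\right) = \frac{8095}{12462} + 30102 \left(- \frac{1}{25}\right) = \frac{8095}{12462} - \frac{30102}{25} = - \frac{374928749}{311550}$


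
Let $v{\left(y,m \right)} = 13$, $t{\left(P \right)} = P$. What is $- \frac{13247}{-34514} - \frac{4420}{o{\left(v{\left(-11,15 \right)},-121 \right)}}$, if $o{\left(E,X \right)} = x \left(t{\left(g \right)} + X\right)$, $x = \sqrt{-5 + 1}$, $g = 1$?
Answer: $\frac{13247}{34514} - \frac{221 i}{12} \approx 0.38382 - 18.417 i$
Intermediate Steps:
$x = 2 i$ ($x = \sqrt{-4} = 2 i \approx 2.0 i$)
$o{\left(E,X \right)} = 2 i \left(1 + X\right)$
$- \frac{13247}{-34514} - \frac{4420}{o{\left(v{\left(-11,15 \right)},-121 \right)}} = - \frac{13247}{-34514} - \frac{4420}{2 i \left(1 - 121\right)} = \left(-13247\right) \left(- \frac{1}{34514}\right) - \frac{4420}{2 i \left(-120\right)} = \frac{13247}{34514} - \frac{4420}{\left(-240\right) i} = \frac{13247}{34514} - 4420 \frac{i}{240} = \frac{13247}{34514} - \frac{221 i}{12}$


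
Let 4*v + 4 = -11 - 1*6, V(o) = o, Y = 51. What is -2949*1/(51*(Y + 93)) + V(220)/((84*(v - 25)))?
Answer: -92011/188496 ≈ -0.48813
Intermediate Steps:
v = -21/4 (v = -1 + (-11 - 1*6)/4 = -1 + (-11 - 6)/4 = -1 + (1/4)*(-17) = -1 - 17/4 = -21/4 ≈ -5.2500)
-2949*1/(51*(Y + 93)) + V(220)/((84*(v - 25))) = -2949*1/(51*(51 + 93)) + 220/((84*(-21/4 - 25))) = -2949/(51*144) + 220/((84*(-121/4))) = -2949/7344 + 220/(-2541) = -2949*1/7344 + 220*(-1/2541) = -983/2448 - 20/231 = -92011/188496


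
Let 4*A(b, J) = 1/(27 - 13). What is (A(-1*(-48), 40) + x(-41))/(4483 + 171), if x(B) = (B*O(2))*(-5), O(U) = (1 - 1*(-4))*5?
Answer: 22077/20048 ≈ 1.1012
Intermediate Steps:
O(U) = 25 (O(U) = (1 + 4)*5 = 5*5 = 25)
x(B) = -125*B (x(B) = (B*25)*(-5) = (25*B)*(-5) = -125*B)
A(b, J) = 1/56 (A(b, J) = 1/(4*(27 - 13)) = (¼)/14 = (¼)*(1/14) = 1/56)
(A(-1*(-48), 40) + x(-41))/(4483 + 171) = (1/56 - 125*(-41))/(4483 + 171) = (1/56 + 5125)/4654 = (287001/56)*(1/4654) = 22077/20048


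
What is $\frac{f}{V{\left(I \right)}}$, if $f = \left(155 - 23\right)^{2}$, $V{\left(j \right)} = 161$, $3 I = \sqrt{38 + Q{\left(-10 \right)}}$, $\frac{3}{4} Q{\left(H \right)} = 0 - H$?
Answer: $\frac{17424}{161} \approx 108.22$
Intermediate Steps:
$Q{\left(H \right)} = - \frac{4 H}{3}$ ($Q{\left(H \right)} = \frac{4 \left(0 - H\right)}{3} = \frac{4 \left(- H\right)}{3} = - \frac{4 H}{3}$)
$I = \frac{\sqrt{462}}{9}$ ($I = \frac{\sqrt{38 - - \frac{40}{3}}}{3} = \frac{\sqrt{38 + \frac{40}{3}}}{3} = \frac{\sqrt{\frac{154}{3}}}{3} = \frac{\frac{1}{3} \sqrt{462}}{3} = \frac{\sqrt{462}}{9} \approx 2.3882$)
$f = 17424$ ($f = \left(155 - 23\right)^{2} = 132^{2} = 17424$)
$\frac{f}{V{\left(I \right)}} = \frac{17424}{161}$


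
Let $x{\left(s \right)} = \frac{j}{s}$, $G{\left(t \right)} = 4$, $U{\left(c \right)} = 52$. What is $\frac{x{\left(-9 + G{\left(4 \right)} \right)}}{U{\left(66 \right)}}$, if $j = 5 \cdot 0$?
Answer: $0$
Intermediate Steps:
$j = 0$
$x{\left(s \right)} = 0$ ($x{\left(s \right)} = \frac{0}{s} = 0$)
$\frac{x{\left(-9 + G{\left(4 \right)} \right)}}{U{\left(66 \right)}} = \frac{0}{52} = 0 \cdot \frac{1}{52} = 0$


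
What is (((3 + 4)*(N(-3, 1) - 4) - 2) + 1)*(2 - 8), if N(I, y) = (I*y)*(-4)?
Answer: -330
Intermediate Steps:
N(I, y) = -4*I*y
(((3 + 4)*(N(-3, 1) - 4) - 2) + 1)*(2 - 8) = (((3 + 4)*(-4*(-3)*1 - 4) - 2) + 1)*(2 - 8) = ((7*(12 - 4) - 2) + 1)*(-6) = ((7*8 - 2) + 1)*(-6) = ((56 - 2) + 1)*(-6) = (54 + 1)*(-6) = 55*(-6) = -330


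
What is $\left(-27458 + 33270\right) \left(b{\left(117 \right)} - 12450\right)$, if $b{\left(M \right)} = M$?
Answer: $-71679396$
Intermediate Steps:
$\left(-27458 + 33270\right) \left(b{\left(117 \right)} - 12450\right) = \left(-27458 + 33270\right) \left(117 - 12450\right) = 5812 \left(117 - 12450\right) = 5812 \left(-12333\right) = -71679396$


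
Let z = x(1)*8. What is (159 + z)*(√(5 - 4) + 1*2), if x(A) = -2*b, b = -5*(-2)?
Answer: -3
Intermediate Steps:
b = 10
x(A) = -20 (x(A) = -2*10 = -20)
z = -160 (z = -20*8 = -160)
(159 + z)*(√(5 - 4) + 1*2) = (159 - 160)*(√(5 - 4) + 1*2) = -(√1 + 2) = -(1 + 2) = -1*3 = -3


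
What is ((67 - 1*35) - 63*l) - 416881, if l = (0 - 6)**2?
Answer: -419117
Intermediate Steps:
l = 36 (l = (-6)**2 = 36)
((67 - 1*35) - 63*l) - 416881 = ((67 - 1*35) - 63*36) - 416881 = ((67 - 35) - 2268) - 416881 = (32 - 2268) - 416881 = -2236 - 416881 = -419117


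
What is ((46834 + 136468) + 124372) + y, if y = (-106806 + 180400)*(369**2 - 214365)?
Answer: -5755037502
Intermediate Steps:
y = -5755345176 (y = 73594*(136161 - 214365) = 73594*(-78204) = -5755345176)
((46834 + 136468) + 124372) + y = ((46834 + 136468) + 124372) - 5755345176 = (183302 + 124372) - 5755345176 = 307674 - 5755345176 = -5755037502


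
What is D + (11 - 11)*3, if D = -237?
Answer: -237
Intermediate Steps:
D + (11 - 11)*3 = -237 + (11 - 11)*3 = -237 + 0*3 = -237 + 0 = -237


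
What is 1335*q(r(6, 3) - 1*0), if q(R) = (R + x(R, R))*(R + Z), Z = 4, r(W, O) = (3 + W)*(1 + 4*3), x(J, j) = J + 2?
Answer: 38122260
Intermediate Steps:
x(J, j) = 2 + J
r(W, O) = 39 + 13*W (r(W, O) = (3 + W)*(1 + 12) = (3 + W)*13 = 39 + 13*W)
q(R) = (2 + 2*R)*(4 + R) (q(R) = (R + (2 + R))*(R + 4) = (2 + 2*R)*(4 + R))
1335*q(r(6, 3) - 1*0) = 1335*(8 + 2*((39 + 13*6) - 1*0)² + 10*((39 + 13*6) - 1*0)) = 1335*(8 + 2*((39 + 78) + 0)² + 10*((39 + 78) + 0)) = 1335*(8 + 2*(117 + 0)² + 10*(117 + 0)) = 1335*(8 + 2*117² + 10*117) = 1335*(8 + 2*13689 + 1170) = 1335*(8 + 27378 + 1170) = 1335*28556 = 38122260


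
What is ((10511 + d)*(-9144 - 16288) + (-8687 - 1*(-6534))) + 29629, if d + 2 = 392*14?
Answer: -406808228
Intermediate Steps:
d = 5486 (d = -2 + 392*14 = -2 + 5488 = 5486)
((10511 + d)*(-9144 - 16288) + (-8687 - 1*(-6534))) + 29629 = ((10511 + 5486)*(-9144 - 16288) + (-8687 - 1*(-6534))) + 29629 = (15997*(-25432) + (-8687 + 6534)) + 29629 = (-406835704 - 2153) + 29629 = -406837857 + 29629 = -406808228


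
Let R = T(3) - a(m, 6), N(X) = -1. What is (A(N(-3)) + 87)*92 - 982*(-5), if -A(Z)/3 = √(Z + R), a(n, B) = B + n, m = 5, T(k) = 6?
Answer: 12914 - 276*I*√6 ≈ 12914.0 - 676.06*I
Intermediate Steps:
R = -5 (R = 6 - (6 + 5) = 6 - 1*11 = 6 - 11 = -5)
A(Z) = -3*√(-5 + Z) (A(Z) = -3*√(Z - 5) = -3*√(-5 + Z))
(A(N(-3)) + 87)*92 - 982*(-5) = (-3*√(-5 - 1) + 87)*92 - 982*(-5) = (-3*I*√6 + 87)*92 - 1*(-4910) = (-3*I*√6 + 87)*92 + 4910 = (87 - 3*I*√6)*92 + 4910 = (8004 - 276*I*√6) + 4910 = 12914 - 276*I*√6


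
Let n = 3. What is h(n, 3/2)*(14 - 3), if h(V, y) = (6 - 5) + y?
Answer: 55/2 ≈ 27.500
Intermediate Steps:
h(V, y) = 1 + y
h(n, 3/2)*(14 - 3) = (1 + 3/2)*(14 - 3) = (1 + (½)*3)*11 = (1 + 3/2)*11 = (5/2)*11 = 55/2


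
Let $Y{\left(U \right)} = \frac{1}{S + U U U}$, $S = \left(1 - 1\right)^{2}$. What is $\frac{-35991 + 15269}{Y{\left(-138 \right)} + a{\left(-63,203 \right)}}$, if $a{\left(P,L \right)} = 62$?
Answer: $- \frac{54458907984}{162940463} \approx -334.23$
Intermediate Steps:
$S = 0$ ($S = 0^{2} = 0$)
$Y{\left(U \right)} = \frac{1}{U^{3}}$ ($Y{\left(U \right)} = \frac{1}{0 + U U U} = \frac{1}{0 + U^{2} U} = \frac{1}{0 + U^{3}} = \frac{1}{U^{3}}$)
$\frac{-35991 + 15269}{Y{\left(-138 \right)} + a{\left(-63,203 \right)}} = \frac{-35991 + 15269}{\frac{1}{-2628072} + 62} = - \frac{20722}{- \frac{1}{2628072} + 62} = - \frac{20722}{\frac{162940463}{2628072}} = \left(-20722\right) \frac{2628072}{162940463} = - \frac{54458907984}{162940463}$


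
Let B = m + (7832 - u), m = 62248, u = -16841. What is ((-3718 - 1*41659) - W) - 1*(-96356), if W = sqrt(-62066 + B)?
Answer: 50979 - sqrt(24855) ≈ 50821.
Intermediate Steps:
B = 86921 (B = 62248 + (7832 - 1*(-16841)) = 62248 + (7832 + 16841) = 62248 + 24673 = 86921)
W = sqrt(24855) (W = sqrt(-62066 + 86921) = sqrt(24855) ≈ 157.65)
((-3718 - 1*41659) - W) - 1*(-96356) = ((-3718 - 1*41659) - sqrt(24855)) - 1*(-96356) = ((-3718 - 41659) - sqrt(24855)) + 96356 = (-45377 - sqrt(24855)) + 96356 = 50979 - sqrt(24855)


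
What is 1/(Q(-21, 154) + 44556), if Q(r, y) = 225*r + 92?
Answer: 1/39923 ≈ 2.5048e-5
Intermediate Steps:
Q(r, y) = 92 + 225*r
1/(Q(-21, 154) + 44556) = 1/((92 + 225*(-21)) + 44556) = 1/((92 - 4725) + 44556) = 1/(-4633 + 44556) = 1/39923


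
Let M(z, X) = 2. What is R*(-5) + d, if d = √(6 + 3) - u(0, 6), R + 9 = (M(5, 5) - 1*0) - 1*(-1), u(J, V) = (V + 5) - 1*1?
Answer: 23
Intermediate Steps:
u(J, V) = 4 + V (u(J, V) = (5 + V) - 1 = 4 + V)
R = -6 (R = -9 + ((2 - 1*0) - 1*(-1)) = -9 + ((2 + 0) + 1) = -9 + (2 + 1) = -9 + 3 = -6)
d = -7 (d = √(6 + 3) - (4 + 6) = √9 - 1*10 = 3 - 10 = -7)
R*(-5) + d = -6*(-5) - 7 = 30 - 7 = 23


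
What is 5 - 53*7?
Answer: -366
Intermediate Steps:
5 - 53*7 = 5 - 371 = -366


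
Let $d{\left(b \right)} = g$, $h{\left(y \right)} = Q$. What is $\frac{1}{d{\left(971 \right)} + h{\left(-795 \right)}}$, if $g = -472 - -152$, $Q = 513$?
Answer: $\frac{1}{193} \approx 0.0051813$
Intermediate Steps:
$g = -320$ ($g = -472 + 152 = -320$)
$h{\left(y \right)} = 513$
$d{\left(b \right)} = -320$
$\frac{1}{d{\left(971 \right)} + h{\left(-795 \right)}} = \frac{1}{-320 + 513} = \frac{1}{193}$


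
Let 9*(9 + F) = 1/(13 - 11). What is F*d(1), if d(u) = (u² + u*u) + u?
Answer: -161/6 ≈ -26.833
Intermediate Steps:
F = -161/18 (F = -9 + 1/(9*(13 - 11)) = -9 + (⅑)/2 = -9 + (⅑)*(½) = -9 + 1/18 = -161/18 ≈ -8.9444)
d(u) = u + 2*u² (d(u) = (u² + u²) + u = 2*u² + u = u + 2*u²)
F*d(1) = -161*(1 + 2*1)/18 = -161*(1 + 2)/18 = -161*3/18 = -161/18*3 = -161/6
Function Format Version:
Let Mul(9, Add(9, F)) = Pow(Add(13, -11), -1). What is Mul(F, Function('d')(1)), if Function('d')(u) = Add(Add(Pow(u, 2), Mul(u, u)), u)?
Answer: Rational(-161, 6) ≈ -26.833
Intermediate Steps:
F = Rational(-161, 18) (F = Add(-9, Mul(Rational(1, 9), Pow(Add(13, -11), -1))) = Add(-9, Mul(Rational(1, 9), Pow(2, -1))) = Add(-9, Mul(Rational(1, 9), Rational(1, 2))) = Add(-9, Rational(1, 18)) = Rational(-161, 18) ≈ -8.9444)
Function('d')(u) = Add(u, Mul(2, Pow(u, 2))) (Function('d')(u) = Add(Add(Pow(u, 2), Pow(u, 2)), u) = Add(Mul(2, Pow(u, 2)), u) = Add(u, Mul(2, Pow(u, 2))))
Mul(F, Function('d')(1)) = Mul(Rational(-161, 18), Mul(1, Add(1, Mul(2, 1)))) = Mul(Rational(-161, 18), Mul(1, Add(1, 2))) = Mul(Rational(-161, 18), Mul(1, 3)) = Mul(Rational(-161, 18), 3) = Rational(-161, 6)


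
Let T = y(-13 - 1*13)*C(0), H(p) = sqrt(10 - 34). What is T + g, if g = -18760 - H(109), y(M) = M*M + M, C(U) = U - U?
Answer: -18760 - 2*I*sqrt(6) ≈ -18760.0 - 4.899*I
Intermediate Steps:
H(p) = 2*I*sqrt(6) (H(p) = sqrt(-24) = 2*I*sqrt(6))
C(U) = 0
y(M) = M + M**2 (y(M) = M**2 + M = M + M**2)
T = 0 (T = ((-13 - 1*13)*(1 + (-13 - 1*13)))*0 = ((-13 - 13)*(1 + (-13 - 13)))*0 = -26*(1 - 26)*0 = -26*(-25)*0 = 650*0 = 0)
g = -18760 - 2*I*sqrt(6) ≈ -18760.0 - 4.899*I
T + g = 0 + (-18760 - 2*I*sqrt(6)) = -18760 - 2*I*sqrt(6)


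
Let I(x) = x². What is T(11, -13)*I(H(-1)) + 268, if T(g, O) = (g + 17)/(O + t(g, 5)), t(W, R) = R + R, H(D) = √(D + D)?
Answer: 860/3 ≈ 286.67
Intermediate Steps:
H(D) = √2*√D (H(D) = √(2*D) = √2*√D)
t(W, R) = 2*R
T(g, O) = (17 + g)/(10 + O) (T(g, O) = (g + 17)/(O + 2*5) = (17 + g)/(O + 10) = (17 + g)/(10 + O))
T(11, -13)*I(H(-1)) + 268 = ((17 + 11)/(10 - 13))*(√2*√(-1))² + 268 = (28/(-3))*(√2*I)² + 268 = (-⅓*28)*(I*√2)² + 268 = -28/3*(-2) + 268 = 56/3 + 268 = 860/3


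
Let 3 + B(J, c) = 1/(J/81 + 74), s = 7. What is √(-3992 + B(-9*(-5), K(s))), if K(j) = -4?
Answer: 2*I*√449676689/671 ≈ 63.206*I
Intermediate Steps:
B(J, c) = -3 + 1/(74 + J/81) (B(J, c) = -3 + 1/(J/81 + 74) = -3 + 1/(74 + J/81))
√(-3992 + B(-9*(-5), K(s))) = √(-3992 + 3*(-5967 - (-9)*(-5))/(5994 - 9*(-5))) = √(-3992 + 3*(-5967 - 1*45)/(5994 + 45)) = √(-3992 + 3*(-5967 - 45)/6039) = √(-3992 + 3*(1/6039)*(-6012)) = √(-3992 - 2004/671) = √(-2680636/671) = 2*I*√449676689/671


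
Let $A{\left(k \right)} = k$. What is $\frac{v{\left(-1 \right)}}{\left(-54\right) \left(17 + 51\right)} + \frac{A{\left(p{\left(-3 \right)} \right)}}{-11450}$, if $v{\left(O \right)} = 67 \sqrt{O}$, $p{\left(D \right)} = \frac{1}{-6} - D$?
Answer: $- \frac{17}{68700} - \frac{67 i}{3672} \approx -0.00024745 - 0.018246 i$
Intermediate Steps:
$p{\left(D \right)} = - \frac{1}{6} - D$
$\frac{v{\left(-1 \right)}}{\left(-54\right) \left(17 + 51\right)} + \frac{A{\left(p{\left(-3 \right)} \right)}}{-11450} = \frac{67 \sqrt{-1}}{\left(-54\right) \left(17 + 51\right)} + \frac{- \frac{1}{6} - -3}{-11450} = \frac{67 i}{\left(-54\right) 68} + \left(- \frac{1}{6} + 3\right) \left(- \frac{1}{11450}\right) = \frac{67 i}{-3672} + \frac{17}{6} \left(- \frac{1}{11450}\right) = 67 i \left(- \frac{1}{3672}\right) - \frac{17}{68700} = - \frac{67 i}{3672} - \frac{17}{68700} = - \frac{17}{68700} - \frac{67 i}{3672}$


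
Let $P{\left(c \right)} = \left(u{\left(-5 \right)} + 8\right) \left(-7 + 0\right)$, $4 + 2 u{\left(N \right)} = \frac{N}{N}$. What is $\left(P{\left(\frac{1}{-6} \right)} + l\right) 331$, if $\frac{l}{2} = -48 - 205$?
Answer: $- \frac{365093}{2} \approx -1.8255 \cdot 10^{5}$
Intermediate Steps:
$u{\left(N \right)} = - \frac{3}{2}$ ($u{\left(N \right)} = -2 + \frac{N \frac{1}{N}}{2} = -2 + \frac{1}{2} \cdot 1 = -2 + \frac{1}{2} = - \frac{3}{2}$)
$l = -506$ ($l = 2 \left(-48 - 205\right) = 2 \left(-253\right) = -506$)
$P{\left(c \right)} = - \frac{91}{2}$ ($P{\left(c \right)} = \left(- \frac{3}{2} + 8\right) \left(-7 + 0\right) = \frac{13}{2} \left(-7\right) = - \frac{91}{2}$)
$\left(P{\left(\frac{1}{-6} \right)} + l\right) 331 = \left(- \frac{91}{2} - 506\right) 331 = \left(- \frac{1103}{2}\right) 331 = - \frac{365093}{2}$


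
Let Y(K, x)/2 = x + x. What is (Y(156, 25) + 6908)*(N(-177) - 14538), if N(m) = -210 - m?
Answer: -102113568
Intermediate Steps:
Y(K, x) = 4*x (Y(K, x) = 2*(x + x) = 2*(2*x) = 4*x)
(Y(156, 25) + 6908)*(N(-177) - 14538) = (4*25 + 6908)*((-210 - 1*(-177)) - 14538) = (100 + 6908)*((-210 + 177) - 14538) = 7008*(-33 - 14538) = 7008*(-14571) = -102113568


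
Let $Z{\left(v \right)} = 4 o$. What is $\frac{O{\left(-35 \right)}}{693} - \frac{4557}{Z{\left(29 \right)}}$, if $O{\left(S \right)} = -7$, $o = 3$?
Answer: $- \frac{150385}{396} \approx -379.76$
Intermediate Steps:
$Z{\left(v \right)} = 12$ ($Z{\left(v \right)} = 4 \cdot 3 = 12$)
$\frac{O{\left(-35 \right)}}{693} - \frac{4557}{Z{\left(29 \right)}} = - \frac{7}{693} - \frac{4557}{12} = \left(-7\right) \frac{1}{693} - \frac{1519}{4} = - \frac{1}{99} - \frac{1519}{4} = - \frac{150385}{396}$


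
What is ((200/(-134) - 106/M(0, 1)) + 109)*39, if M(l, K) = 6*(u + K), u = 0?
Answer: 234754/67 ≈ 3503.8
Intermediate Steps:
M(l, K) = 6*K (M(l, K) = 6*(0 + K) = 6*K)
((200/(-134) - 106/M(0, 1)) + 109)*39 = ((200/(-134) - 106/(6*1)) + 109)*39 = ((200*(-1/134) - 106/6) + 109)*39 = ((-100/67 - 106*1/6) + 109)*39 = ((-100/67 - 53/3) + 109)*39 = (-3851/201 + 109)*39 = (18058/201)*39 = 234754/67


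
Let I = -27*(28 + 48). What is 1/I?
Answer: -1/2052 ≈ -0.00048733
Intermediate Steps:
I = -2052 (I = -27*76 = -2052)
1/I = 1/(-2052) = -1/2052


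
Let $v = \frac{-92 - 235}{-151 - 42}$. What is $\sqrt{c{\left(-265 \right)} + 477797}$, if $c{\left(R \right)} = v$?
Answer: $\frac{2 \sqrt{4449380891}}{193} \approx 691.23$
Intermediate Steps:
$v = \frac{327}{193}$ ($v = - \frac{327}{-193} = \left(-327\right) \left(- \frac{1}{193}\right) = \frac{327}{193} \approx 1.6943$)
$c{\left(R \right)} = \frac{327}{193}$
$\sqrt{c{\left(-265 \right)} + 477797} = \sqrt{\frac{327}{193} + 477797} = \sqrt{\frac{92215148}{193}} = \frac{2 \sqrt{4449380891}}{193}$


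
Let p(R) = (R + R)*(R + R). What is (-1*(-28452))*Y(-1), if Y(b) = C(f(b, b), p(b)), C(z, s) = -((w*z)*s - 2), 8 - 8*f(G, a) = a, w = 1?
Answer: -71130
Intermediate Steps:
f(G, a) = 1 - a/8
p(R) = 4*R² (p(R) = (2*R)*(2*R) = 4*R²)
C(z, s) = 2 - s*z (C(z, s) = -((1*z)*s - 2) = -(z*s - 2) = -(s*z - 2) = -(-2 + s*z) = 2 - s*z)
Y(b) = 2 - 4*b²*(1 - b/8)
(-1*(-28452))*Y(-1) = (-1*(-28452))*(2 + (½)*(-1)²*(-8 - 1)) = 28452*(2 + (½)*1*(-9)) = 28452*(2 - 9/2) = 28452*(-5/2) = -71130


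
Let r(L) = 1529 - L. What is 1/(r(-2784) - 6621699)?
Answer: -1/6617386 ≈ -1.5112e-7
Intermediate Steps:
1/(r(-2784) - 6621699) = 1/((1529 - 1*(-2784)) - 6621699) = 1/((1529 + 2784) - 6621699) = 1/(4313 - 6621699) = 1/(-6617386) = -1/6617386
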